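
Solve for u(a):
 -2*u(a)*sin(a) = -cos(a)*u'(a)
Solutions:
 u(a) = C1/cos(a)^2


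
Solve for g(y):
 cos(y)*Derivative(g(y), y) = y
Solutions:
 g(y) = C1 + Integral(y/cos(y), y)


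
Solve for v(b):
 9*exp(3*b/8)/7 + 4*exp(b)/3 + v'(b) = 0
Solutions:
 v(b) = C1 - 24*exp(3*b/8)/7 - 4*exp(b)/3


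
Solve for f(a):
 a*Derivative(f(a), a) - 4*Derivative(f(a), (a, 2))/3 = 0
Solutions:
 f(a) = C1 + C2*erfi(sqrt(6)*a/4)


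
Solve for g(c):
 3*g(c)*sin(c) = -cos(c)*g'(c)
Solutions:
 g(c) = C1*cos(c)^3


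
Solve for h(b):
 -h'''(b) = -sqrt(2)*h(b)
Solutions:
 h(b) = C3*exp(2^(1/6)*b) + (C1*sin(2^(1/6)*sqrt(3)*b/2) + C2*cos(2^(1/6)*sqrt(3)*b/2))*exp(-2^(1/6)*b/2)


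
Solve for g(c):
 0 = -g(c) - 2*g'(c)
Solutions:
 g(c) = C1*exp(-c/2)


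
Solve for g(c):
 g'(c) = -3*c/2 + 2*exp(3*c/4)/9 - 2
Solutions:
 g(c) = C1 - 3*c^2/4 - 2*c + 8*exp(3*c/4)/27


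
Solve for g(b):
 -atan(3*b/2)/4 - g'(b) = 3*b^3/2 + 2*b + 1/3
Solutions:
 g(b) = C1 - 3*b^4/8 - b^2 - b*atan(3*b/2)/4 - b/3 + log(9*b^2 + 4)/12


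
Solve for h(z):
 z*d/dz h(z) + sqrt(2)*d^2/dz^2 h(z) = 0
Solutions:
 h(z) = C1 + C2*erf(2^(1/4)*z/2)


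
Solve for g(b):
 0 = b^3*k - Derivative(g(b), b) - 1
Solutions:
 g(b) = C1 + b^4*k/4 - b


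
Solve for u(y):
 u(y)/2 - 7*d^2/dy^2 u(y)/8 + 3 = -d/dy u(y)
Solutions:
 u(y) = C1*exp(2*y*(2 - sqrt(11))/7) + C2*exp(2*y*(2 + sqrt(11))/7) - 6


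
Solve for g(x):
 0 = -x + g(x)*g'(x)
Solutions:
 g(x) = -sqrt(C1 + x^2)
 g(x) = sqrt(C1 + x^2)


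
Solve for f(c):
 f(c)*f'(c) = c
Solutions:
 f(c) = -sqrt(C1 + c^2)
 f(c) = sqrt(C1 + c^2)


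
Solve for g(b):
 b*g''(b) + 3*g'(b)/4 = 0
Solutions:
 g(b) = C1 + C2*b^(1/4)


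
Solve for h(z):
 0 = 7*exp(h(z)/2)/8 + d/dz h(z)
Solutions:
 h(z) = 2*log(1/(C1 + 7*z)) + 8*log(2)


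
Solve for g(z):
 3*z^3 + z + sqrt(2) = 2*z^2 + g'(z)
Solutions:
 g(z) = C1 + 3*z^4/4 - 2*z^3/3 + z^2/2 + sqrt(2)*z


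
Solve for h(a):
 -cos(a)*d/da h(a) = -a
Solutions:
 h(a) = C1 + Integral(a/cos(a), a)


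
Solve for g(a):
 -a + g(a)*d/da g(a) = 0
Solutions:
 g(a) = -sqrt(C1 + a^2)
 g(a) = sqrt(C1 + a^2)


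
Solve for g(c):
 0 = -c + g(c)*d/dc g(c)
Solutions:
 g(c) = -sqrt(C1 + c^2)
 g(c) = sqrt(C1 + c^2)


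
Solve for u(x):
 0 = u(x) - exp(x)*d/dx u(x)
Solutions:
 u(x) = C1*exp(-exp(-x))


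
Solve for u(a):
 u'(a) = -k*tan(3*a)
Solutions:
 u(a) = C1 + k*log(cos(3*a))/3


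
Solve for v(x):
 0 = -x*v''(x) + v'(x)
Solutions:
 v(x) = C1 + C2*x^2


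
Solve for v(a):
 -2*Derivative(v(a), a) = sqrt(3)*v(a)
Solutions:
 v(a) = C1*exp(-sqrt(3)*a/2)


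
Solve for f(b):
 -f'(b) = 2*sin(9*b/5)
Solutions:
 f(b) = C1 + 10*cos(9*b/5)/9


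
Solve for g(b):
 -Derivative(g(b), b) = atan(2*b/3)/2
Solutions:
 g(b) = C1 - b*atan(2*b/3)/2 + 3*log(4*b^2 + 9)/8


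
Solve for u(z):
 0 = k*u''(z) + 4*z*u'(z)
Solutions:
 u(z) = C1 + C2*sqrt(k)*erf(sqrt(2)*z*sqrt(1/k))


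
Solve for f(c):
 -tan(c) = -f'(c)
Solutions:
 f(c) = C1 - log(cos(c))


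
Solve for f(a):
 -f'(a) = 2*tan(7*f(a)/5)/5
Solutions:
 f(a) = -5*asin(C1*exp(-14*a/25))/7 + 5*pi/7
 f(a) = 5*asin(C1*exp(-14*a/25))/7


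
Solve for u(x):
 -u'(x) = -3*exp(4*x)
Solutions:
 u(x) = C1 + 3*exp(4*x)/4


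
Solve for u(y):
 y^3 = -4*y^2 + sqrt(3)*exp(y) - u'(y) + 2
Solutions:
 u(y) = C1 - y^4/4 - 4*y^3/3 + 2*y + sqrt(3)*exp(y)


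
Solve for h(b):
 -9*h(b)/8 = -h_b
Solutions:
 h(b) = C1*exp(9*b/8)


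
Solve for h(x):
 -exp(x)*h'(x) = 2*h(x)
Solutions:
 h(x) = C1*exp(2*exp(-x))


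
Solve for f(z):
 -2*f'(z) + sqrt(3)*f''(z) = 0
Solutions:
 f(z) = C1 + C2*exp(2*sqrt(3)*z/3)


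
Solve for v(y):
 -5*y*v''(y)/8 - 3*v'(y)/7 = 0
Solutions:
 v(y) = C1 + C2*y^(11/35)


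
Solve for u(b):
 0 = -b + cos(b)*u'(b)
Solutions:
 u(b) = C1 + Integral(b/cos(b), b)


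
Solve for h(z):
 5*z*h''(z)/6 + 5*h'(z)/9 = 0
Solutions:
 h(z) = C1 + C2*z^(1/3)


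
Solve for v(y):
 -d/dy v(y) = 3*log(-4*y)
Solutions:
 v(y) = C1 - 3*y*log(-y) + 3*y*(1 - 2*log(2))


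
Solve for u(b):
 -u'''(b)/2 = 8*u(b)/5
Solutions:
 u(b) = C3*exp(-2*2^(1/3)*5^(2/3)*b/5) + (C1*sin(2^(1/3)*sqrt(3)*5^(2/3)*b/5) + C2*cos(2^(1/3)*sqrt(3)*5^(2/3)*b/5))*exp(2^(1/3)*5^(2/3)*b/5)


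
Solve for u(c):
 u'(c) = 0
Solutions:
 u(c) = C1


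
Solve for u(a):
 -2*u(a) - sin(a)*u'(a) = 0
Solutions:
 u(a) = C1*(cos(a) + 1)/(cos(a) - 1)


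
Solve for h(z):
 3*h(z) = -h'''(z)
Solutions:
 h(z) = C3*exp(-3^(1/3)*z) + (C1*sin(3^(5/6)*z/2) + C2*cos(3^(5/6)*z/2))*exp(3^(1/3)*z/2)


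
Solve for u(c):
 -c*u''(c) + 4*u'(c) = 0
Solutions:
 u(c) = C1 + C2*c^5


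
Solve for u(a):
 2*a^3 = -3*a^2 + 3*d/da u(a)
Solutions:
 u(a) = C1 + a^4/6 + a^3/3


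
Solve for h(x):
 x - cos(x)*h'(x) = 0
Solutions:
 h(x) = C1 + Integral(x/cos(x), x)


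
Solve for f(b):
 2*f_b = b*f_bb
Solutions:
 f(b) = C1 + C2*b^3


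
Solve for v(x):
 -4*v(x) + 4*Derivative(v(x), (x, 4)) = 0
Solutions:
 v(x) = C1*exp(-x) + C2*exp(x) + C3*sin(x) + C4*cos(x)


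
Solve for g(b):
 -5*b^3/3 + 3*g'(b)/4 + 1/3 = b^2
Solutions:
 g(b) = C1 + 5*b^4/9 + 4*b^3/9 - 4*b/9


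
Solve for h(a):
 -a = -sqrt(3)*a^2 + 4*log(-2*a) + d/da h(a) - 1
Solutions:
 h(a) = C1 + sqrt(3)*a^3/3 - a^2/2 - 4*a*log(-a) + a*(5 - 4*log(2))


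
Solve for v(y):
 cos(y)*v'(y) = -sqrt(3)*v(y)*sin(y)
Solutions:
 v(y) = C1*cos(y)^(sqrt(3))


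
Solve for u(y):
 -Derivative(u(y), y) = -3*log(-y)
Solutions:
 u(y) = C1 + 3*y*log(-y) - 3*y


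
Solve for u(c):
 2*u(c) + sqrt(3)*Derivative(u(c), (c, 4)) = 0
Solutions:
 u(c) = (C1*sin(2^(3/4)*3^(7/8)*c/6) + C2*cos(2^(3/4)*3^(7/8)*c/6))*exp(-2^(3/4)*3^(7/8)*c/6) + (C3*sin(2^(3/4)*3^(7/8)*c/6) + C4*cos(2^(3/4)*3^(7/8)*c/6))*exp(2^(3/4)*3^(7/8)*c/6)


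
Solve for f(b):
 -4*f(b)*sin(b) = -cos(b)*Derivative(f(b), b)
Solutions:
 f(b) = C1/cos(b)^4


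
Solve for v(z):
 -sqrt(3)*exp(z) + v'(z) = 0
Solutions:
 v(z) = C1 + sqrt(3)*exp(z)


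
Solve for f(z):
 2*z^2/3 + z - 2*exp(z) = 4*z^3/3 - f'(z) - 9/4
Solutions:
 f(z) = C1 + z^4/3 - 2*z^3/9 - z^2/2 - 9*z/4 + 2*exp(z)


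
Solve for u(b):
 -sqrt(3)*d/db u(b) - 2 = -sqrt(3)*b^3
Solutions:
 u(b) = C1 + b^4/4 - 2*sqrt(3)*b/3


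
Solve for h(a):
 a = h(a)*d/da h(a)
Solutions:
 h(a) = -sqrt(C1 + a^2)
 h(a) = sqrt(C1 + a^2)


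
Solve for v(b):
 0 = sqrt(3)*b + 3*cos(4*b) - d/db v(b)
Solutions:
 v(b) = C1 + sqrt(3)*b^2/2 + 3*sin(4*b)/4


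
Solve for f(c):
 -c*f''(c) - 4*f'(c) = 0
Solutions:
 f(c) = C1 + C2/c^3


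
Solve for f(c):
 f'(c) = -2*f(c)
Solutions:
 f(c) = C1*exp(-2*c)


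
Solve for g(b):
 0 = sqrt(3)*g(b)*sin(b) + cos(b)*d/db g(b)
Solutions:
 g(b) = C1*cos(b)^(sqrt(3))


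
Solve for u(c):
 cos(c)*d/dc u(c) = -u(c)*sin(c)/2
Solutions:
 u(c) = C1*sqrt(cos(c))


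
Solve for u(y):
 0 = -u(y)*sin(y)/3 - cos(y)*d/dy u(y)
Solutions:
 u(y) = C1*cos(y)^(1/3)


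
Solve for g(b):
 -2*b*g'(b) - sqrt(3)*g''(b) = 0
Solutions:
 g(b) = C1 + C2*erf(3^(3/4)*b/3)


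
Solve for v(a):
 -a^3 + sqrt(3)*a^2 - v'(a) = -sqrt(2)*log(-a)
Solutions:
 v(a) = C1 - a^4/4 + sqrt(3)*a^3/3 + sqrt(2)*a*log(-a) - sqrt(2)*a


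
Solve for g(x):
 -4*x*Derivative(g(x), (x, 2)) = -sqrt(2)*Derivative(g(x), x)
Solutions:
 g(x) = C1 + C2*x^(sqrt(2)/4 + 1)


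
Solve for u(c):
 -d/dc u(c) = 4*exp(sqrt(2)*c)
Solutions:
 u(c) = C1 - 2*sqrt(2)*exp(sqrt(2)*c)


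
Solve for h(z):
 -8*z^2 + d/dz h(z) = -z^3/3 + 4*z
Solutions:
 h(z) = C1 - z^4/12 + 8*z^3/3 + 2*z^2


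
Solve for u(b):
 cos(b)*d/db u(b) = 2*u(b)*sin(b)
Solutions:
 u(b) = C1/cos(b)^2


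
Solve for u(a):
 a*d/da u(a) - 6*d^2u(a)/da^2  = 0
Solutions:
 u(a) = C1 + C2*erfi(sqrt(3)*a/6)


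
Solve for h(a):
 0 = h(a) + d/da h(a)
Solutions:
 h(a) = C1*exp(-a)


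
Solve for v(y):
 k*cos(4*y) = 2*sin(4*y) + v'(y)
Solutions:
 v(y) = C1 + k*sin(4*y)/4 + cos(4*y)/2


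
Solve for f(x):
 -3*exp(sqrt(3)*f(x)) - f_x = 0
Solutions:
 f(x) = sqrt(3)*(2*log(1/(C1 + 3*x)) - log(3))/6


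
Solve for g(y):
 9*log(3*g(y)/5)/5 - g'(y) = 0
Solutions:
 -5*Integral(1/(log(_y) - log(5) + log(3)), (_y, g(y)))/9 = C1 - y


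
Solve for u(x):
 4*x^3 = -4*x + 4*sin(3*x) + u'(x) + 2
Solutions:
 u(x) = C1 + x^4 + 2*x^2 - 2*x + 4*cos(3*x)/3


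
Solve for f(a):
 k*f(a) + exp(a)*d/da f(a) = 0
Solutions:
 f(a) = C1*exp(k*exp(-a))


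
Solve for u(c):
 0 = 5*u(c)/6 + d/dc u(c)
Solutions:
 u(c) = C1*exp(-5*c/6)


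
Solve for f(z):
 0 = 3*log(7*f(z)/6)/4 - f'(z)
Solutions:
 4*Integral(1/(-log(_y) - log(7) + log(6)), (_y, f(z)))/3 = C1 - z


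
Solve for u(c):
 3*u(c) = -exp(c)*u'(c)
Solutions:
 u(c) = C1*exp(3*exp(-c))


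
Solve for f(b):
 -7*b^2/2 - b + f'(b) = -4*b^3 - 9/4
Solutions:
 f(b) = C1 - b^4 + 7*b^3/6 + b^2/2 - 9*b/4


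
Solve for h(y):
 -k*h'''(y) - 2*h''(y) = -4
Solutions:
 h(y) = C1 + C2*y + C3*exp(-2*y/k) + y^2


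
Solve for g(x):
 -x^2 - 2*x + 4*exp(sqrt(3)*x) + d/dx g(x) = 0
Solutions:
 g(x) = C1 + x^3/3 + x^2 - 4*sqrt(3)*exp(sqrt(3)*x)/3


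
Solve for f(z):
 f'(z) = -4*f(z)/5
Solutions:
 f(z) = C1*exp(-4*z/5)


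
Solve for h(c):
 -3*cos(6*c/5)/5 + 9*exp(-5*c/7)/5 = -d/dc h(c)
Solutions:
 h(c) = C1 + sin(6*c/5)/2 + 63*exp(-5*c/7)/25


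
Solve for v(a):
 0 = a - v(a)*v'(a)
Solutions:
 v(a) = -sqrt(C1 + a^2)
 v(a) = sqrt(C1 + a^2)


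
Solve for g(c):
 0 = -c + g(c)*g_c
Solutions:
 g(c) = -sqrt(C1 + c^2)
 g(c) = sqrt(C1 + c^2)


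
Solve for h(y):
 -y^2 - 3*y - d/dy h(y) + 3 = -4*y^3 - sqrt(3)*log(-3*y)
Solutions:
 h(y) = C1 + y^4 - y^3/3 - 3*y^2/2 + sqrt(3)*y*log(-y) + y*(-sqrt(3) + sqrt(3)*log(3) + 3)


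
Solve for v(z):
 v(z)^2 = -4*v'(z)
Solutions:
 v(z) = 4/(C1 + z)


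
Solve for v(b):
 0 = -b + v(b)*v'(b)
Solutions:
 v(b) = -sqrt(C1 + b^2)
 v(b) = sqrt(C1 + b^2)


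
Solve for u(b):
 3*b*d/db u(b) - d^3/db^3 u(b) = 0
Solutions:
 u(b) = C1 + Integral(C2*airyai(3^(1/3)*b) + C3*airybi(3^(1/3)*b), b)


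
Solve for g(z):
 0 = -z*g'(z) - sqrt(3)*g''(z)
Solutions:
 g(z) = C1 + C2*erf(sqrt(2)*3^(3/4)*z/6)


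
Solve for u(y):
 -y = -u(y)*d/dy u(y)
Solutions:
 u(y) = -sqrt(C1 + y^2)
 u(y) = sqrt(C1 + y^2)


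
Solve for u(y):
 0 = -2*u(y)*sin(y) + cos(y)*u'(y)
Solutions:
 u(y) = C1/cos(y)^2


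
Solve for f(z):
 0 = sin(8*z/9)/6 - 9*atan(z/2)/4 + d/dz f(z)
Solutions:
 f(z) = C1 + 9*z*atan(z/2)/4 - 9*log(z^2 + 4)/4 + 3*cos(8*z/9)/16


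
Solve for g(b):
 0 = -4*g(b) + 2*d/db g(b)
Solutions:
 g(b) = C1*exp(2*b)


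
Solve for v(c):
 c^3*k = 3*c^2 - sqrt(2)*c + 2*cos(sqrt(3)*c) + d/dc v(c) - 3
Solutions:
 v(c) = C1 + c^4*k/4 - c^3 + sqrt(2)*c^2/2 + 3*c - 2*sqrt(3)*sin(sqrt(3)*c)/3


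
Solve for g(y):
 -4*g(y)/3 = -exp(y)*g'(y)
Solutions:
 g(y) = C1*exp(-4*exp(-y)/3)


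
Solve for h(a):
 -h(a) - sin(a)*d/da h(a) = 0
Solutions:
 h(a) = C1*sqrt(cos(a) + 1)/sqrt(cos(a) - 1)


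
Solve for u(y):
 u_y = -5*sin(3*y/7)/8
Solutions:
 u(y) = C1 + 35*cos(3*y/7)/24


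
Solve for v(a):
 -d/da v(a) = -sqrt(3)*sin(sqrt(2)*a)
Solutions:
 v(a) = C1 - sqrt(6)*cos(sqrt(2)*a)/2


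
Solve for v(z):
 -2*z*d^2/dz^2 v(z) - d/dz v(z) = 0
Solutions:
 v(z) = C1 + C2*sqrt(z)


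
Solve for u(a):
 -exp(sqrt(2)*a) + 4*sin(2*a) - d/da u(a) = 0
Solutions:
 u(a) = C1 - sqrt(2)*exp(sqrt(2)*a)/2 - 2*cos(2*a)


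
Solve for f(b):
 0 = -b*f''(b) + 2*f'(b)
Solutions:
 f(b) = C1 + C2*b^3


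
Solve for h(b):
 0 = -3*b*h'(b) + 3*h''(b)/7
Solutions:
 h(b) = C1 + C2*erfi(sqrt(14)*b/2)


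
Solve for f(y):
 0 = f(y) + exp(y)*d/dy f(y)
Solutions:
 f(y) = C1*exp(exp(-y))


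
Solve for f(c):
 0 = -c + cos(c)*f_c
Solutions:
 f(c) = C1 + Integral(c/cos(c), c)


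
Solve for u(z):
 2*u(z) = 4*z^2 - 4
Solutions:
 u(z) = 2*z^2 - 2


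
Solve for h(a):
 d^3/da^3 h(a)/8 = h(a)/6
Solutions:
 h(a) = C3*exp(6^(2/3)*a/3) + (C1*sin(2^(2/3)*3^(1/6)*a/2) + C2*cos(2^(2/3)*3^(1/6)*a/2))*exp(-6^(2/3)*a/6)


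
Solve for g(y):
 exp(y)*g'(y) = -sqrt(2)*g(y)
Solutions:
 g(y) = C1*exp(sqrt(2)*exp(-y))


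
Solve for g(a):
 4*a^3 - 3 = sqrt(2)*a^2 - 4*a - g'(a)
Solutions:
 g(a) = C1 - a^4 + sqrt(2)*a^3/3 - 2*a^2 + 3*a


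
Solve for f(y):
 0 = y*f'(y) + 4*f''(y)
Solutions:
 f(y) = C1 + C2*erf(sqrt(2)*y/4)


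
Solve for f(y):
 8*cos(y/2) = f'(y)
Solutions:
 f(y) = C1 + 16*sin(y/2)


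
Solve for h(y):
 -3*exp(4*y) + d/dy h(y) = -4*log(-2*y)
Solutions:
 h(y) = C1 - 4*y*log(-y) + 4*y*(1 - log(2)) + 3*exp(4*y)/4


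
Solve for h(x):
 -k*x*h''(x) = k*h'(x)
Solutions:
 h(x) = C1 + C2*log(x)


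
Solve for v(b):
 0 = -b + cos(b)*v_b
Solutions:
 v(b) = C1 + Integral(b/cos(b), b)


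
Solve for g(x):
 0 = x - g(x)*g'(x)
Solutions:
 g(x) = -sqrt(C1 + x^2)
 g(x) = sqrt(C1 + x^2)


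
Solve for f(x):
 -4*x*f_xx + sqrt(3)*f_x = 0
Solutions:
 f(x) = C1 + C2*x^(sqrt(3)/4 + 1)


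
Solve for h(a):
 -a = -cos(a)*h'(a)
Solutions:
 h(a) = C1 + Integral(a/cos(a), a)


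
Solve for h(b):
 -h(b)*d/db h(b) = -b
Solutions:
 h(b) = -sqrt(C1 + b^2)
 h(b) = sqrt(C1 + b^2)


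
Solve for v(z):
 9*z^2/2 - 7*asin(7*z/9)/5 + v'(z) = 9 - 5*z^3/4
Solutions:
 v(z) = C1 - 5*z^4/16 - 3*z^3/2 + 7*z*asin(7*z/9)/5 + 9*z + sqrt(81 - 49*z^2)/5


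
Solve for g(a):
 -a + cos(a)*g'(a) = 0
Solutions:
 g(a) = C1 + Integral(a/cos(a), a)


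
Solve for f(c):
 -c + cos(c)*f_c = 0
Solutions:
 f(c) = C1 + Integral(c/cos(c), c)


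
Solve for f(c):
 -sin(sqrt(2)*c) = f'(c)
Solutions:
 f(c) = C1 + sqrt(2)*cos(sqrt(2)*c)/2


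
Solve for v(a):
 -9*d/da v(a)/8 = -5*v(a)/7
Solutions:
 v(a) = C1*exp(40*a/63)


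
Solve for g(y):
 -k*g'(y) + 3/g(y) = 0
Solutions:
 g(y) = -sqrt(C1 + 6*y/k)
 g(y) = sqrt(C1 + 6*y/k)


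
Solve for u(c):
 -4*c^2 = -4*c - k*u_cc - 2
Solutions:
 u(c) = C1 + C2*c + c^4/(3*k) - 2*c^3/(3*k) - c^2/k


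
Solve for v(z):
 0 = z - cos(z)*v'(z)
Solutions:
 v(z) = C1 + Integral(z/cos(z), z)


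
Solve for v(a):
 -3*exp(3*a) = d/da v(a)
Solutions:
 v(a) = C1 - exp(3*a)


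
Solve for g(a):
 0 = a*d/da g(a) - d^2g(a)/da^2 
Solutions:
 g(a) = C1 + C2*erfi(sqrt(2)*a/2)


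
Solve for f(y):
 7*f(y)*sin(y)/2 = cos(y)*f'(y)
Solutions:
 f(y) = C1/cos(y)^(7/2)


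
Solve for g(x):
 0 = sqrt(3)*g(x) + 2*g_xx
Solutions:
 g(x) = C1*sin(sqrt(2)*3^(1/4)*x/2) + C2*cos(sqrt(2)*3^(1/4)*x/2)


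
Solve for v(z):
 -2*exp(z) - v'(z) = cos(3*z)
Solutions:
 v(z) = C1 - 2*exp(z) - sin(3*z)/3


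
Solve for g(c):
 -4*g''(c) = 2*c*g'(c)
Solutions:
 g(c) = C1 + C2*erf(c/2)


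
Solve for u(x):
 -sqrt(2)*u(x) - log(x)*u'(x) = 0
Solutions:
 u(x) = C1*exp(-sqrt(2)*li(x))


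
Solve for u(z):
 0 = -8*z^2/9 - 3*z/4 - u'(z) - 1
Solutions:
 u(z) = C1 - 8*z^3/27 - 3*z^2/8 - z


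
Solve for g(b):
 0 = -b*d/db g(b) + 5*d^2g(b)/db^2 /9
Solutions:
 g(b) = C1 + C2*erfi(3*sqrt(10)*b/10)


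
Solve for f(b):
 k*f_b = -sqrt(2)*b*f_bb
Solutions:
 f(b) = C1 + b^(-sqrt(2)*re(k)/2 + 1)*(C2*sin(sqrt(2)*log(b)*Abs(im(k))/2) + C3*cos(sqrt(2)*log(b)*im(k)/2))


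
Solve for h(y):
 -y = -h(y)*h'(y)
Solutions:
 h(y) = -sqrt(C1 + y^2)
 h(y) = sqrt(C1 + y^2)


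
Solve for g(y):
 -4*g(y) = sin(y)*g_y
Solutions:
 g(y) = C1*(cos(y)^2 + 2*cos(y) + 1)/(cos(y)^2 - 2*cos(y) + 1)


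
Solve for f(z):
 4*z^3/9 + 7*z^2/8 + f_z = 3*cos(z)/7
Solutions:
 f(z) = C1 - z^4/9 - 7*z^3/24 + 3*sin(z)/7


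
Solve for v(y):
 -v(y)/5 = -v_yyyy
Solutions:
 v(y) = C1*exp(-5^(3/4)*y/5) + C2*exp(5^(3/4)*y/5) + C3*sin(5^(3/4)*y/5) + C4*cos(5^(3/4)*y/5)


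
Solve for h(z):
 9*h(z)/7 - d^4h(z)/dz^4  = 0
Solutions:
 h(z) = C1*exp(-sqrt(3)*7^(3/4)*z/7) + C2*exp(sqrt(3)*7^(3/4)*z/7) + C3*sin(sqrt(3)*7^(3/4)*z/7) + C4*cos(sqrt(3)*7^(3/4)*z/7)


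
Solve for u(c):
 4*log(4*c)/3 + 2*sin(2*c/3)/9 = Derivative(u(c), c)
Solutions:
 u(c) = C1 + 4*c*log(c)/3 - 4*c/3 + 8*c*log(2)/3 - cos(2*c/3)/3


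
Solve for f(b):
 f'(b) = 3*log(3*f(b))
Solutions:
 -Integral(1/(log(_y) + log(3)), (_y, f(b)))/3 = C1 - b


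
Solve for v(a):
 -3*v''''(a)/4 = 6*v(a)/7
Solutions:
 v(a) = (C1*sin(2^(1/4)*7^(3/4)*a/7) + C2*cos(2^(1/4)*7^(3/4)*a/7))*exp(-2^(1/4)*7^(3/4)*a/7) + (C3*sin(2^(1/4)*7^(3/4)*a/7) + C4*cos(2^(1/4)*7^(3/4)*a/7))*exp(2^(1/4)*7^(3/4)*a/7)


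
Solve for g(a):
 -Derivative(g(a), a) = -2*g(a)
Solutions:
 g(a) = C1*exp(2*a)


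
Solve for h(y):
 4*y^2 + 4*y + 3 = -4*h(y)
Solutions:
 h(y) = -y^2 - y - 3/4


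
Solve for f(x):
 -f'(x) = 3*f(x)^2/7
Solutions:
 f(x) = 7/(C1 + 3*x)


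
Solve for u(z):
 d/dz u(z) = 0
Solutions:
 u(z) = C1


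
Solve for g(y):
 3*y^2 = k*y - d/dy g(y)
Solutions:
 g(y) = C1 + k*y^2/2 - y^3


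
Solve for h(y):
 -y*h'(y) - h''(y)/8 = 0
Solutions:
 h(y) = C1 + C2*erf(2*y)


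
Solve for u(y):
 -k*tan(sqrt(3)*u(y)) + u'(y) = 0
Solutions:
 u(y) = sqrt(3)*(pi - asin(C1*exp(sqrt(3)*k*y)))/3
 u(y) = sqrt(3)*asin(C1*exp(sqrt(3)*k*y))/3


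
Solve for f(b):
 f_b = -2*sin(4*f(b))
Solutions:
 f(b) = -acos((-C1 - exp(16*b))/(C1 - exp(16*b)))/4 + pi/2
 f(b) = acos((-C1 - exp(16*b))/(C1 - exp(16*b)))/4


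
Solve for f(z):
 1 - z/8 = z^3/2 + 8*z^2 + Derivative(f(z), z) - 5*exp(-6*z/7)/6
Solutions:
 f(z) = C1 - z^4/8 - 8*z^3/3 - z^2/16 + z - 35*exp(-6*z/7)/36


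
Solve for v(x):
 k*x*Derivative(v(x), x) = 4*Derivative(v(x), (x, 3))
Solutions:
 v(x) = C1 + Integral(C2*airyai(2^(1/3)*k^(1/3)*x/2) + C3*airybi(2^(1/3)*k^(1/3)*x/2), x)


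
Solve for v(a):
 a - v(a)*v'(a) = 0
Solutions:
 v(a) = -sqrt(C1 + a^2)
 v(a) = sqrt(C1 + a^2)


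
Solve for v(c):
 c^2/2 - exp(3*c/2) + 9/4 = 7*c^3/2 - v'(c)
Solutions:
 v(c) = C1 + 7*c^4/8 - c^3/6 - 9*c/4 + 2*exp(3*c/2)/3


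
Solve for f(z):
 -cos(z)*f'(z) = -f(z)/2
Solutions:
 f(z) = C1*(sin(z) + 1)^(1/4)/(sin(z) - 1)^(1/4)


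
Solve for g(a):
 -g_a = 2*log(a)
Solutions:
 g(a) = C1 - 2*a*log(a) + 2*a


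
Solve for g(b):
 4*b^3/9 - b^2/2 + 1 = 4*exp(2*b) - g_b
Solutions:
 g(b) = C1 - b^4/9 + b^3/6 - b + 2*exp(2*b)


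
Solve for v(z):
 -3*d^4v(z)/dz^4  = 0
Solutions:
 v(z) = C1 + C2*z + C3*z^2 + C4*z^3


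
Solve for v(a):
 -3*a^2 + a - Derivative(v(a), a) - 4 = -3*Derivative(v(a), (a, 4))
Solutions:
 v(a) = C1 + C4*exp(3^(2/3)*a/3) - a^3 + a^2/2 - 4*a + (C2*sin(3^(1/6)*a/2) + C3*cos(3^(1/6)*a/2))*exp(-3^(2/3)*a/6)


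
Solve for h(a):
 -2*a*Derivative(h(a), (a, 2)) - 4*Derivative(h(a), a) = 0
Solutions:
 h(a) = C1 + C2/a


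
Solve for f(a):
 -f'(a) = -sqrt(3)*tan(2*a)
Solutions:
 f(a) = C1 - sqrt(3)*log(cos(2*a))/2


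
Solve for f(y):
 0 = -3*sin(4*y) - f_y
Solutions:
 f(y) = C1 + 3*cos(4*y)/4


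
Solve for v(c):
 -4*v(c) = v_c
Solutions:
 v(c) = C1*exp(-4*c)


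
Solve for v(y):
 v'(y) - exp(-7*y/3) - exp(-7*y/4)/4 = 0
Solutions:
 v(y) = C1 - 3*exp(-7*y/3)/7 - exp(-7*y/4)/7


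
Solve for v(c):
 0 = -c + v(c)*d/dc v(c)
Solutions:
 v(c) = -sqrt(C1 + c^2)
 v(c) = sqrt(C1 + c^2)


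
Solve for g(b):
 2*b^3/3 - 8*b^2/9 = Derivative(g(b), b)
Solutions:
 g(b) = C1 + b^4/6 - 8*b^3/27


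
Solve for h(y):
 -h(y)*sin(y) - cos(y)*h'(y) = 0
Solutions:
 h(y) = C1*cos(y)


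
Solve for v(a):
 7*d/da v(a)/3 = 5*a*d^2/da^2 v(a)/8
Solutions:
 v(a) = C1 + C2*a^(71/15)


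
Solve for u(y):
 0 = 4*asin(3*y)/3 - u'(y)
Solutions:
 u(y) = C1 + 4*y*asin(3*y)/3 + 4*sqrt(1 - 9*y^2)/9


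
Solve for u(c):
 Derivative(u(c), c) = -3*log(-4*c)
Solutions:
 u(c) = C1 - 3*c*log(-c) + 3*c*(1 - 2*log(2))


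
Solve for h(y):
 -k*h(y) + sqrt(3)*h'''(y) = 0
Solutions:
 h(y) = C1*exp(3^(5/6)*k^(1/3)*y/3) + C2*exp(k^(1/3)*y*(-3^(5/6) + 3*3^(1/3)*I)/6) + C3*exp(-k^(1/3)*y*(3^(5/6) + 3*3^(1/3)*I)/6)


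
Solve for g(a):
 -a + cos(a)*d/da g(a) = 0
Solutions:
 g(a) = C1 + Integral(a/cos(a), a)


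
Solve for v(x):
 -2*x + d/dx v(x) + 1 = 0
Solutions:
 v(x) = C1 + x^2 - x


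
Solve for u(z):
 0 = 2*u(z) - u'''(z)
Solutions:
 u(z) = C3*exp(2^(1/3)*z) + (C1*sin(2^(1/3)*sqrt(3)*z/2) + C2*cos(2^(1/3)*sqrt(3)*z/2))*exp(-2^(1/3)*z/2)


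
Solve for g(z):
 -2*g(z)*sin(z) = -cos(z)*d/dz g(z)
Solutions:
 g(z) = C1/cos(z)^2


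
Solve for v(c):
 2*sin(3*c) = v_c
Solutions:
 v(c) = C1 - 2*cos(3*c)/3


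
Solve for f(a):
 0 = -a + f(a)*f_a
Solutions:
 f(a) = -sqrt(C1 + a^2)
 f(a) = sqrt(C1 + a^2)


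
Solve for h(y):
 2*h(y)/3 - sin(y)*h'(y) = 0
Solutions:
 h(y) = C1*(cos(y) - 1)^(1/3)/(cos(y) + 1)^(1/3)


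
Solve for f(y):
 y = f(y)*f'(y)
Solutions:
 f(y) = -sqrt(C1 + y^2)
 f(y) = sqrt(C1 + y^2)


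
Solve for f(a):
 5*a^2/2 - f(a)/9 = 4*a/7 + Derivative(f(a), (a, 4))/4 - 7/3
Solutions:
 f(a) = 45*a^2/2 - 36*a/7 + (C1*sin(sqrt(3)*a/3) + C2*cos(sqrt(3)*a/3))*exp(-sqrt(3)*a/3) + (C3*sin(sqrt(3)*a/3) + C4*cos(sqrt(3)*a/3))*exp(sqrt(3)*a/3) + 21


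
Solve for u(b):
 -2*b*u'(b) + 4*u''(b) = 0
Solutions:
 u(b) = C1 + C2*erfi(b/2)


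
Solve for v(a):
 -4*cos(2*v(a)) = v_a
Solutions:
 v(a) = -asin((C1 + exp(16*a))/(C1 - exp(16*a)))/2 + pi/2
 v(a) = asin((C1 + exp(16*a))/(C1 - exp(16*a)))/2


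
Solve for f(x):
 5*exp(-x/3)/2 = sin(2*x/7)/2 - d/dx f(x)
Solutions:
 f(x) = C1 - 7*cos(2*x/7)/4 + 15*exp(-x/3)/2


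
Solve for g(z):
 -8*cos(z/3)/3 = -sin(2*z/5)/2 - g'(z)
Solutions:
 g(z) = C1 + 8*sin(z/3) + 5*cos(2*z/5)/4


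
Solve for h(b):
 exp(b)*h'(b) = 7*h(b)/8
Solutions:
 h(b) = C1*exp(-7*exp(-b)/8)


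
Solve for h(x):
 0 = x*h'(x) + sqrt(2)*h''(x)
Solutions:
 h(x) = C1 + C2*erf(2^(1/4)*x/2)


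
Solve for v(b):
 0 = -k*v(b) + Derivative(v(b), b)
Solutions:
 v(b) = C1*exp(b*k)


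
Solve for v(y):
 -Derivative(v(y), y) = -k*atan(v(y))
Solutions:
 Integral(1/atan(_y), (_y, v(y))) = C1 + k*y


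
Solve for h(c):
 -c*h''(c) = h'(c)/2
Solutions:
 h(c) = C1 + C2*sqrt(c)


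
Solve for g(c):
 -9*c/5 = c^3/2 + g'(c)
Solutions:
 g(c) = C1 - c^4/8 - 9*c^2/10


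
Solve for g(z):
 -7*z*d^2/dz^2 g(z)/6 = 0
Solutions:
 g(z) = C1 + C2*z


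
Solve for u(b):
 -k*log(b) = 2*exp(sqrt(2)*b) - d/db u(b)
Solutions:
 u(b) = C1 + b*k*log(b) - b*k + sqrt(2)*exp(sqrt(2)*b)


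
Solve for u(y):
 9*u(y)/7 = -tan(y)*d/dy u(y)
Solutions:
 u(y) = C1/sin(y)^(9/7)


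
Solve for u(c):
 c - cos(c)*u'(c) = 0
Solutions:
 u(c) = C1 + Integral(c/cos(c), c)


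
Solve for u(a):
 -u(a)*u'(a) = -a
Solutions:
 u(a) = -sqrt(C1 + a^2)
 u(a) = sqrt(C1 + a^2)


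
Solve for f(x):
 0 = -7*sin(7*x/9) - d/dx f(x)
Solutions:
 f(x) = C1 + 9*cos(7*x/9)


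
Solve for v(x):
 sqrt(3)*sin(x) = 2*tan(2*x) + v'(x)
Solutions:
 v(x) = C1 + log(cos(2*x)) - sqrt(3)*cos(x)


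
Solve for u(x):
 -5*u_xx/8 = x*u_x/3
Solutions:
 u(x) = C1 + C2*erf(2*sqrt(15)*x/15)


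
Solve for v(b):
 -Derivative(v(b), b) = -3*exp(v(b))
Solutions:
 v(b) = log(-1/(C1 + 3*b))


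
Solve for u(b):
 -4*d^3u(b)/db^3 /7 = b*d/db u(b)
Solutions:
 u(b) = C1 + Integral(C2*airyai(-14^(1/3)*b/2) + C3*airybi(-14^(1/3)*b/2), b)


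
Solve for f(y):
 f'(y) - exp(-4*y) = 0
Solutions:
 f(y) = C1 - exp(-4*y)/4


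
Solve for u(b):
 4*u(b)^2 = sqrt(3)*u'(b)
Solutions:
 u(b) = -3/(C1 + 4*sqrt(3)*b)


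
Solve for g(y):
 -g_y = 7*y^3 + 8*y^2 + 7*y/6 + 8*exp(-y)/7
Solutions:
 g(y) = C1 - 7*y^4/4 - 8*y^3/3 - 7*y^2/12 + 8*exp(-y)/7


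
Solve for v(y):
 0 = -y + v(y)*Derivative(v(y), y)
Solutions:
 v(y) = -sqrt(C1 + y^2)
 v(y) = sqrt(C1 + y^2)


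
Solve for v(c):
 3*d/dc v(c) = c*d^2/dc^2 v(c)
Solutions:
 v(c) = C1 + C2*c^4


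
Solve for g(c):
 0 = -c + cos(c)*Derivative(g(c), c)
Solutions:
 g(c) = C1 + Integral(c/cos(c), c)


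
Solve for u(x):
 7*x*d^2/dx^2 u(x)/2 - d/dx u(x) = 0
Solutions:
 u(x) = C1 + C2*x^(9/7)


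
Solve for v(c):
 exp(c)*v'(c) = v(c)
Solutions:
 v(c) = C1*exp(-exp(-c))


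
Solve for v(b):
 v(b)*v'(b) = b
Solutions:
 v(b) = -sqrt(C1 + b^2)
 v(b) = sqrt(C1 + b^2)


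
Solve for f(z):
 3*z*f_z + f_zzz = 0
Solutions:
 f(z) = C1 + Integral(C2*airyai(-3^(1/3)*z) + C3*airybi(-3^(1/3)*z), z)


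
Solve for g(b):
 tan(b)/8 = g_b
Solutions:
 g(b) = C1 - log(cos(b))/8


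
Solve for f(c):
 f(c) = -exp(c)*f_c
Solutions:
 f(c) = C1*exp(exp(-c))


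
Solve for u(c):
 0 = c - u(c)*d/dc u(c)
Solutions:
 u(c) = -sqrt(C1 + c^2)
 u(c) = sqrt(C1 + c^2)


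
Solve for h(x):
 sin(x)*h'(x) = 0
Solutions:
 h(x) = C1


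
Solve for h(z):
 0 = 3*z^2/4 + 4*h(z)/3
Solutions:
 h(z) = -9*z^2/16


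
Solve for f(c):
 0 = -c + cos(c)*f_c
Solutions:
 f(c) = C1 + Integral(c/cos(c), c)


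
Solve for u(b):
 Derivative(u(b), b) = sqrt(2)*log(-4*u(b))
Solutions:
 -sqrt(2)*Integral(1/(log(-_y) + 2*log(2)), (_y, u(b)))/2 = C1 - b


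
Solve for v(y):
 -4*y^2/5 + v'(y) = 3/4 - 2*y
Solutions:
 v(y) = C1 + 4*y^3/15 - y^2 + 3*y/4


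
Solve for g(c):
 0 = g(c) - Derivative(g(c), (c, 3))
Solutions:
 g(c) = C3*exp(c) + (C1*sin(sqrt(3)*c/2) + C2*cos(sqrt(3)*c/2))*exp(-c/2)


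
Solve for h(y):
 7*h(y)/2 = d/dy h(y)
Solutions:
 h(y) = C1*exp(7*y/2)


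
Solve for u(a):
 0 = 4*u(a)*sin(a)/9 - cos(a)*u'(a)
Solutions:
 u(a) = C1/cos(a)^(4/9)


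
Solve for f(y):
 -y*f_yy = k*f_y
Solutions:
 f(y) = C1 + y^(1 - re(k))*(C2*sin(log(y)*Abs(im(k))) + C3*cos(log(y)*im(k)))


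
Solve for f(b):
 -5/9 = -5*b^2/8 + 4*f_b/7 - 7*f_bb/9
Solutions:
 f(b) = C1 + C2*exp(36*b/49) + 35*b^3/96 + 1715*b^2/1152 + 63875*b/20736


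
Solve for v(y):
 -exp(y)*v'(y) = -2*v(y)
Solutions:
 v(y) = C1*exp(-2*exp(-y))


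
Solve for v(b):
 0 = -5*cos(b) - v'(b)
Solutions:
 v(b) = C1 - 5*sin(b)


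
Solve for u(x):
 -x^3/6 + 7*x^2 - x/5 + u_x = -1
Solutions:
 u(x) = C1 + x^4/24 - 7*x^3/3 + x^2/10 - x


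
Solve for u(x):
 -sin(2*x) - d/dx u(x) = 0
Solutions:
 u(x) = C1 + cos(2*x)/2


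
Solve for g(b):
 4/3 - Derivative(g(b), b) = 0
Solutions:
 g(b) = C1 + 4*b/3


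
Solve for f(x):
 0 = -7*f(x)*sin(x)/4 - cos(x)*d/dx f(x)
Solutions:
 f(x) = C1*cos(x)^(7/4)


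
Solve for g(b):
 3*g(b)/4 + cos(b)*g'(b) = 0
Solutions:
 g(b) = C1*(sin(b) - 1)^(3/8)/(sin(b) + 1)^(3/8)


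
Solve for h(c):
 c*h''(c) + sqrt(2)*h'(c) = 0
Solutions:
 h(c) = C1 + C2*c^(1 - sqrt(2))


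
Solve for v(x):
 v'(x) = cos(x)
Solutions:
 v(x) = C1 + sin(x)


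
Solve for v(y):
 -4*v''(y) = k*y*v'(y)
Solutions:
 v(y) = Piecewise((-sqrt(2)*sqrt(pi)*C1*erf(sqrt(2)*sqrt(k)*y/4)/sqrt(k) - C2, (k > 0) | (k < 0)), (-C1*y - C2, True))


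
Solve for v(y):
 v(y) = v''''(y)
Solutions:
 v(y) = C1*exp(-y) + C2*exp(y) + C3*sin(y) + C4*cos(y)


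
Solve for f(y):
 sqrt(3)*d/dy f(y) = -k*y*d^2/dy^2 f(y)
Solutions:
 f(y) = C1 + y^(((re(k) - sqrt(3))*re(k) + im(k)^2)/(re(k)^2 + im(k)^2))*(C2*sin(sqrt(3)*log(y)*Abs(im(k))/(re(k)^2 + im(k)^2)) + C3*cos(sqrt(3)*log(y)*im(k)/(re(k)^2 + im(k)^2)))


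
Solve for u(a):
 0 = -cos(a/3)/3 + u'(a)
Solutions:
 u(a) = C1 + sin(a/3)


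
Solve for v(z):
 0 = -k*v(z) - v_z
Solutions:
 v(z) = C1*exp(-k*z)


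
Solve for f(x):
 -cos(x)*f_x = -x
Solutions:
 f(x) = C1 + Integral(x/cos(x), x)


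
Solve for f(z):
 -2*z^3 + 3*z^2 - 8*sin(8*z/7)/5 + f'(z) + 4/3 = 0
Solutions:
 f(z) = C1 + z^4/2 - z^3 - 4*z/3 - 7*cos(8*z/7)/5


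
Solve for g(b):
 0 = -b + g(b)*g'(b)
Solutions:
 g(b) = -sqrt(C1 + b^2)
 g(b) = sqrt(C1 + b^2)


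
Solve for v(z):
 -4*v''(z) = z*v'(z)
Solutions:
 v(z) = C1 + C2*erf(sqrt(2)*z/4)


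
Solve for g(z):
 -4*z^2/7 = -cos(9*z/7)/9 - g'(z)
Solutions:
 g(z) = C1 + 4*z^3/21 - 7*sin(9*z/7)/81


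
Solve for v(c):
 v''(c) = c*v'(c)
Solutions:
 v(c) = C1 + C2*erfi(sqrt(2)*c/2)


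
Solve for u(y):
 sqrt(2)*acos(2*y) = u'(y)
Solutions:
 u(y) = C1 + sqrt(2)*(y*acos(2*y) - sqrt(1 - 4*y^2)/2)


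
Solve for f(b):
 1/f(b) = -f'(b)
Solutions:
 f(b) = -sqrt(C1 - 2*b)
 f(b) = sqrt(C1 - 2*b)


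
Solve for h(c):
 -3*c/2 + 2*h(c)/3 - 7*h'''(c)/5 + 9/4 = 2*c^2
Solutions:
 h(c) = C3*exp(10^(1/3)*21^(2/3)*c/21) + 3*c^2 + 9*c/4 + (C1*sin(10^(1/3)*3^(1/6)*7^(2/3)*c/14) + C2*cos(10^(1/3)*3^(1/6)*7^(2/3)*c/14))*exp(-10^(1/3)*21^(2/3)*c/42) - 27/8


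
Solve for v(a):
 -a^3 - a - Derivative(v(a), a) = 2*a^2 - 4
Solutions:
 v(a) = C1 - a^4/4 - 2*a^3/3 - a^2/2 + 4*a


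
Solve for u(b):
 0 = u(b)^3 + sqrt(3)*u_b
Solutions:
 u(b) = -sqrt(6)*sqrt(-1/(C1 - sqrt(3)*b))/2
 u(b) = sqrt(6)*sqrt(-1/(C1 - sqrt(3)*b))/2


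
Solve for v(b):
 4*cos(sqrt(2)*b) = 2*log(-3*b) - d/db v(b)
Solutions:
 v(b) = C1 + 2*b*log(-b) - 2*b + 2*b*log(3) - 2*sqrt(2)*sin(sqrt(2)*b)


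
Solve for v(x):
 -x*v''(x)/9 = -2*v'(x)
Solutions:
 v(x) = C1 + C2*x^19


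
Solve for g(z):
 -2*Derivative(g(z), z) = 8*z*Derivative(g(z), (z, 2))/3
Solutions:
 g(z) = C1 + C2*z^(1/4)


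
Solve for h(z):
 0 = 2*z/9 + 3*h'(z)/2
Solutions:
 h(z) = C1 - 2*z^2/27


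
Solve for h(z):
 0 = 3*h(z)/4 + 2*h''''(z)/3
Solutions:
 h(z) = (C1*sin(2^(3/4)*sqrt(3)*z/4) + C2*cos(2^(3/4)*sqrt(3)*z/4))*exp(-2^(3/4)*sqrt(3)*z/4) + (C3*sin(2^(3/4)*sqrt(3)*z/4) + C4*cos(2^(3/4)*sqrt(3)*z/4))*exp(2^(3/4)*sqrt(3)*z/4)


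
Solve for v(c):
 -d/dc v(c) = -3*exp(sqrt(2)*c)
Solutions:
 v(c) = C1 + 3*sqrt(2)*exp(sqrt(2)*c)/2


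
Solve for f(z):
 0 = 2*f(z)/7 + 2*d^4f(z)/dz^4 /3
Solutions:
 f(z) = (C1*sin(sqrt(2)*3^(1/4)*7^(3/4)*z/14) + C2*cos(sqrt(2)*3^(1/4)*7^(3/4)*z/14))*exp(-sqrt(2)*3^(1/4)*7^(3/4)*z/14) + (C3*sin(sqrt(2)*3^(1/4)*7^(3/4)*z/14) + C4*cos(sqrt(2)*3^(1/4)*7^(3/4)*z/14))*exp(sqrt(2)*3^(1/4)*7^(3/4)*z/14)


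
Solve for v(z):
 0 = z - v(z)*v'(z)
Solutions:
 v(z) = -sqrt(C1 + z^2)
 v(z) = sqrt(C1 + z^2)


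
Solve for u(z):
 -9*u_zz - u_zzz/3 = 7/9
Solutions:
 u(z) = C1 + C2*z + C3*exp(-27*z) - 7*z^2/162


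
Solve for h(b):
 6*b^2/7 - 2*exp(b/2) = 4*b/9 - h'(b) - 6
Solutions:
 h(b) = C1 - 2*b^3/7 + 2*b^2/9 - 6*b + 4*exp(b/2)


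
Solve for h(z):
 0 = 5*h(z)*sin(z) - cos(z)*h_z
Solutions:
 h(z) = C1/cos(z)^5


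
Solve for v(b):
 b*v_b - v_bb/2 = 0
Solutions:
 v(b) = C1 + C2*erfi(b)


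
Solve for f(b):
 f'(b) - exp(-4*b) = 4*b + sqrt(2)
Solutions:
 f(b) = C1 + 2*b^2 + sqrt(2)*b - exp(-4*b)/4


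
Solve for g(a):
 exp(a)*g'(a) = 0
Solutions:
 g(a) = C1


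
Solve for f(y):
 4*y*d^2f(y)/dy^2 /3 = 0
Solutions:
 f(y) = C1 + C2*y


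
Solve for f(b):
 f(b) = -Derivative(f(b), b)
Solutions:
 f(b) = C1*exp(-b)


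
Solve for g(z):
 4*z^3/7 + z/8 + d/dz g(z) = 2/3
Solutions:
 g(z) = C1 - z^4/7 - z^2/16 + 2*z/3


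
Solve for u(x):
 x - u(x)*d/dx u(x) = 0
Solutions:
 u(x) = -sqrt(C1 + x^2)
 u(x) = sqrt(C1 + x^2)


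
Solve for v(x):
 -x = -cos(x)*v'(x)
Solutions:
 v(x) = C1 + Integral(x/cos(x), x)


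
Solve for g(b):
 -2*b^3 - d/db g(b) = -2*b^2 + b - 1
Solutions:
 g(b) = C1 - b^4/2 + 2*b^3/3 - b^2/2 + b


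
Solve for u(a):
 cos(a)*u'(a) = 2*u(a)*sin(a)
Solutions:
 u(a) = C1/cos(a)^2


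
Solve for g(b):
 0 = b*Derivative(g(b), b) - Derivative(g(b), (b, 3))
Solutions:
 g(b) = C1 + Integral(C2*airyai(b) + C3*airybi(b), b)


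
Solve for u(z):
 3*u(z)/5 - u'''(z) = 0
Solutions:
 u(z) = C3*exp(3^(1/3)*5^(2/3)*z/5) + (C1*sin(3^(5/6)*5^(2/3)*z/10) + C2*cos(3^(5/6)*5^(2/3)*z/10))*exp(-3^(1/3)*5^(2/3)*z/10)


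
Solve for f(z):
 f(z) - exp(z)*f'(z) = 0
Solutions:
 f(z) = C1*exp(-exp(-z))


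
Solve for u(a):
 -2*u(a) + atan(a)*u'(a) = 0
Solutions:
 u(a) = C1*exp(2*Integral(1/atan(a), a))


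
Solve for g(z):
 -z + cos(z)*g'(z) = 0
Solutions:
 g(z) = C1 + Integral(z/cos(z), z)


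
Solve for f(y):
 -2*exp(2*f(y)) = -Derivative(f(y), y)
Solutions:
 f(y) = log(-sqrt(-1/(C1 + 2*y))) - log(2)/2
 f(y) = log(-1/(C1 + 2*y))/2 - log(2)/2


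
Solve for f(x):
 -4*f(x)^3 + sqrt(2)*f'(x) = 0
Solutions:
 f(x) = -sqrt(2)*sqrt(-1/(C1 + 2*sqrt(2)*x))/2
 f(x) = sqrt(2)*sqrt(-1/(C1 + 2*sqrt(2)*x))/2


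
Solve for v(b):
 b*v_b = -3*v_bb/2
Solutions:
 v(b) = C1 + C2*erf(sqrt(3)*b/3)


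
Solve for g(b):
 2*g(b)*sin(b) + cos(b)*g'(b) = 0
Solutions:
 g(b) = C1*cos(b)^2


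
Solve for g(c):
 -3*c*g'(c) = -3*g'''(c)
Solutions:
 g(c) = C1 + Integral(C2*airyai(c) + C3*airybi(c), c)


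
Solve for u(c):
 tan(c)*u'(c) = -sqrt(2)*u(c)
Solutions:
 u(c) = C1/sin(c)^(sqrt(2))


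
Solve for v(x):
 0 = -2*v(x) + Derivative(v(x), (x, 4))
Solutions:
 v(x) = C1*exp(-2^(1/4)*x) + C2*exp(2^(1/4)*x) + C3*sin(2^(1/4)*x) + C4*cos(2^(1/4)*x)


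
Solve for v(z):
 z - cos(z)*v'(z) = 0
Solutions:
 v(z) = C1 + Integral(z/cos(z), z)


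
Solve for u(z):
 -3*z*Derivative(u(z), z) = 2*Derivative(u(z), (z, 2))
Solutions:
 u(z) = C1 + C2*erf(sqrt(3)*z/2)


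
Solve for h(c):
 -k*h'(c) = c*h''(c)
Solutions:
 h(c) = C1 + c^(1 - re(k))*(C2*sin(log(c)*Abs(im(k))) + C3*cos(log(c)*im(k)))


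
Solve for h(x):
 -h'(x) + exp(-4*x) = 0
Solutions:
 h(x) = C1 - exp(-4*x)/4


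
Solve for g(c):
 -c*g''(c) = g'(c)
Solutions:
 g(c) = C1 + C2*log(c)


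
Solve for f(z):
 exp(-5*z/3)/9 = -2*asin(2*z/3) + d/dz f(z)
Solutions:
 f(z) = C1 + 2*z*asin(2*z/3) + sqrt(9 - 4*z^2) - exp(-5*z/3)/15


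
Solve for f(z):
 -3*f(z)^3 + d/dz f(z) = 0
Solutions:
 f(z) = -sqrt(2)*sqrt(-1/(C1 + 3*z))/2
 f(z) = sqrt(2)*sqrt(-1/(C1 + 3*z))/2


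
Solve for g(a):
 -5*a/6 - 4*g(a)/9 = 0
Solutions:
 g(a) = -15*a/8


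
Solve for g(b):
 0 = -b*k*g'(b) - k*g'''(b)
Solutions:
 g(b) = C1 + Integral(C2*airyai(-b) + C3*airybi(-b), b)


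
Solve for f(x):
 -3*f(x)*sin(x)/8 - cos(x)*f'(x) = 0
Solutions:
 f(x) = C1*cos(x)^(3/8)


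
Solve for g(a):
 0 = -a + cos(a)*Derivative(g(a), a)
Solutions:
 g(a) = C1 + Integral(a/cos(a), a)


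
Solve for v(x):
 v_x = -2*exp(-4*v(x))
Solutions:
 v(x) = log(-I*(C1 - 8*x)^(1/4))
 v(x) = log(I*(C1 - 8*x)^(1/4))
 v(x) = log(-(C1 - 8*x)^(1/4))
 v(x) = log(C1 - 8*x)/4


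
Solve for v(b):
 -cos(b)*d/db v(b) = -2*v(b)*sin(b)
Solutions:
 v(b) = C1/cos(b)^2


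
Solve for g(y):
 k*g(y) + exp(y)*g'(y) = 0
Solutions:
 g(y) = C1*exp(k*exp(-y))


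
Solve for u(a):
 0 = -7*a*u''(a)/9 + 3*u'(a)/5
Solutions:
 u(a) = C1 + C2*a^(62/35)


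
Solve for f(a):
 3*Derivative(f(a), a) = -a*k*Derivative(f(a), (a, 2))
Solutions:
 f(a) = C1 + a^(((re(k) - 3)*re(k) + im(k)^2)/(re(k)^2 + im(k)^2))*(C2*sin(3*log(a)*Abs(im(k))/(re(k)^2 + im(k)^2)) + C3*cos(3*log(a)*im(k)/(re(k)^2 + im(k)^2)))


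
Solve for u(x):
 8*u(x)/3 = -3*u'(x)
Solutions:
 u(x) = C1*exp(-8*x/9)


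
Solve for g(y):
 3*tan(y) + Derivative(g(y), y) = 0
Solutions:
 g(y) = C1 + 3*log(cos(y))


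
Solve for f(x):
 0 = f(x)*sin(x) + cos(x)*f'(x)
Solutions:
 f(x) = C1*cos(x)


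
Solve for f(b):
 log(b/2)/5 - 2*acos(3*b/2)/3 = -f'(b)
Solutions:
 f(b) = C1 - b*log(b)/5 + 2*b*acos(3*b/2)/3 + b*log(2)/5 + b/5 - 2*sqrt(4 - 9*b^2)/9


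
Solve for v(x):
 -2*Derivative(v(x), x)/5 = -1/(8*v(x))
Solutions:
 v(x) = -sqrt(C1 + 10*x)/4
 v(x) = sqrt(C1 + 10*x)/4


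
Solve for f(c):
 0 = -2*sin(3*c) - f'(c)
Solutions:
 f(c) = C1 + 2*cos(3*c)/3


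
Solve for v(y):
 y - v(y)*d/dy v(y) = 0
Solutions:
 v(y) = -sqrt(C1 + y^2)
 v(y) = sqrt(C1 + y^2)


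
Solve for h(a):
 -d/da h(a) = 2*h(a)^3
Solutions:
 h(a) = -sqrt(2)*sqrt(-1/(C1 - 2*a))/2
 h(a) = sqrt(2)*sqrt(-1/(C1 - 2*a))/2


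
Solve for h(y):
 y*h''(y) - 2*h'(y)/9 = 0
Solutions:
 h(y) = C1 + C2*y^(11/9)


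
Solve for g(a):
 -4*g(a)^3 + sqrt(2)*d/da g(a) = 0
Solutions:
 g(a) = -sqrt(2)*sqrt(-1/(C1 + 2*sqrt(2)*a))/2
 g(a) = sqrt(2)*sqrt(-1/(C1 + 2*sqrt(2)*a))/2


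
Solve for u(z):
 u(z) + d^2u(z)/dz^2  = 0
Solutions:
 u(z) = C1*sin(z) + C2*cos(z)


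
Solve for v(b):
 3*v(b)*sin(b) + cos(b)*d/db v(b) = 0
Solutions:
 v(b) = C1*cos(b)^3


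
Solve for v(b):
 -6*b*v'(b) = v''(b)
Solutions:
 v(b) = C1 + C2*erf(sqrt(3)*b)


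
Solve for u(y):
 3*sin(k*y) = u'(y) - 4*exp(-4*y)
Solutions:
 u(y) = C1 - exp(-4*y) - 3*cos(k*y)/k


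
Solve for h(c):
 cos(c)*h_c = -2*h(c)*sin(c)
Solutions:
 h(c) = C1*cos(c)^2


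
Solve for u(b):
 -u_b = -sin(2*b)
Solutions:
 u(b) = C1 - cos(2*b)/2


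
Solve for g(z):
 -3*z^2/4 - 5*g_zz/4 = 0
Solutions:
 g(z) = C1 + C2*z - z^4/20


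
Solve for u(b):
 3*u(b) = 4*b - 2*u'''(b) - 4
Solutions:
 u(b) = C3*exp(-2^(2/3)*3^(1/3)*b/2) + 4*b/3 + (C1*sin(2^(2/3)*3^(5/6)*b/4) + C2*cos(2^(2/3)*3^(5/6)*b/4))*exp(2^(2/3)*3^(1/3)*b/4) - 4/3


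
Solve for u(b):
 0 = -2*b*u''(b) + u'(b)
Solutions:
 u(b) = C1 + C2*b^(3/2)


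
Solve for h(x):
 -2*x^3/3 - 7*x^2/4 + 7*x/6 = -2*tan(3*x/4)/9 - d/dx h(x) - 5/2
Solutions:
 h(x) = C1 + x^4/6 + 7*x^3/12 - 7*x^2/12 - 5*x/2 + 8*log(cos(3*x/4))/27


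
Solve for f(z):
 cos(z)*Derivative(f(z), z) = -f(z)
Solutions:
 f(z) = C1*sqrt(sin(z) - 1)/sqrt(sin(z) + 1)


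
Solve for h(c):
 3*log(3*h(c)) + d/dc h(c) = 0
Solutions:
 Integral(1/(log(_y) + log(3)), (_y, h(c)))/3 = C1 - c


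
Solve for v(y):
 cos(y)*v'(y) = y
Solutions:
 v(y) = C1 + Integral(y/cos(y), y)


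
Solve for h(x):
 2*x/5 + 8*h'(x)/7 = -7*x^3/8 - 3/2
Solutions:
 h(x) = C1 - 49*x^4/256 - 7*x^2/40 - 21*x/16


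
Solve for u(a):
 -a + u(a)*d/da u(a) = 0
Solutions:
 u(a) = -sqrt(C1 + a^2)
 u(a) = sqrt(C1 + a^2)


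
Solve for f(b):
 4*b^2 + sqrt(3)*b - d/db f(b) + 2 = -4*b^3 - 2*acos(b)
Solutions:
 f(b) = C1 + b^4 + 4*b^3/3 + sqrt(3)*b^2/2 + 2*b*acos(b) + 2*b - 2*sqrt(1 - b^2)


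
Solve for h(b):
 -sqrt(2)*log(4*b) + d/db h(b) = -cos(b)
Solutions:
 h(b) = C1 + sqrt(2)*b*(log(b) - 1) + 2*sqrt(2)*b*log(2) - sin(b)


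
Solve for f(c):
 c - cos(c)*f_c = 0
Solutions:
 f(c) = C1 + Integral(c/cos(c), c)


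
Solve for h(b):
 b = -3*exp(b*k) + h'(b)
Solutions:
 h(b) = C1 + b^2/2 + 3*exp(b*k)/k


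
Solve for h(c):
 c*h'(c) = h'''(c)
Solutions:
 h(c) = C1 + Integral(C2*airyai(c) + C3*airybi(c), c)


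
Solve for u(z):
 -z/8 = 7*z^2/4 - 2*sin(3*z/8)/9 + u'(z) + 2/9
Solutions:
 u(z) = C1 - 7*z^3/12 - z^2/16 - 2*z/9 - 16*cos(3*z/8)/27


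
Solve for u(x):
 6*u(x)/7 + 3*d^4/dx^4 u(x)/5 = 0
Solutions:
 u(x) = (C1*sin(14^(3/4)*5^(1/4)*x/14) + C2*cos(14^(3/4)*5^(1/4)*x/14))*exp(-14^(3/4)*5^(1/4)*x/14) + (C3*sin(14^(3/4)*5^(1/4)*x/14) + C4*cos(14^(3/4)*5^(1/4)*x/14))*exp(14^(3/4)*5^(1/4)*x/14)


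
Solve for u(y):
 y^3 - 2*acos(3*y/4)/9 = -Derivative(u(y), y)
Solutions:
 u(y) = C1 - y^4/4 + 2*y*acos(3*y/4)/9 - 2*sqrt(16 - 9*y^2)/27


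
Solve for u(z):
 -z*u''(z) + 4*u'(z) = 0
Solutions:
 u(z) = C1 + C2*z^5


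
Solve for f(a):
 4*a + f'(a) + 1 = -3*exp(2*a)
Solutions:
 f(a) = C1 - 2*a^2 - a - 3*exp(2*a)/2


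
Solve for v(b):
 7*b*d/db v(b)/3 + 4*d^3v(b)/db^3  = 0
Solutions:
 v(b) = C1 + Integral(C2*airyai(-126^(1/3)*b/6) + C3*airybi(-126^(1/3)*b/6), b)
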